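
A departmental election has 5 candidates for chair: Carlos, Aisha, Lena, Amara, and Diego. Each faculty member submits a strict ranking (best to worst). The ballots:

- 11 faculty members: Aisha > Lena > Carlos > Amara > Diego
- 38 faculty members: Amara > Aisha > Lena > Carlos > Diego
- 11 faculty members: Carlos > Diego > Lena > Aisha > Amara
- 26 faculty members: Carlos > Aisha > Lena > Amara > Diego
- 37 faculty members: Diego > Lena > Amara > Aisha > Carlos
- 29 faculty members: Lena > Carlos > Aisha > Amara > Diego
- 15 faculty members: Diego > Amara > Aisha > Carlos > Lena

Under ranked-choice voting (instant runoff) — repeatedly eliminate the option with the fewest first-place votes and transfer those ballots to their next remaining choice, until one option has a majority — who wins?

Lena

Round 1: Carlos 37, Aisha 11, Lena 29, Amara 38, Diego 52. Eliminate Aisha.
Round 2: Carlos 37, Lena 40, Amara 38, Diego 52. Eliminate Carlos.
Round 3: Lena 66, Amara 38, Diego 63. Eliminate Amara.
Round 4: Lena 104, Diego 63. Lena has a majority.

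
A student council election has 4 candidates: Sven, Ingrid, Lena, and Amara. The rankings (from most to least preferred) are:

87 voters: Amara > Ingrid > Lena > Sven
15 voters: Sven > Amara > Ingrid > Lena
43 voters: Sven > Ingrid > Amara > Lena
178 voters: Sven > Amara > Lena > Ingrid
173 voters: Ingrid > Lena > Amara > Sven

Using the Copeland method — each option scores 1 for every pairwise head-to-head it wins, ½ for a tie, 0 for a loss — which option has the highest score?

Amara

Sven: loses to Ingrid, Lena, and Amara → score 0.
Ingrid: beats Sven and Lena; loses to Amara → score 2.
Lena: beats Sven; loses to Ingrid and Amara → score 1.
Amara: beats Sven, Ingrid, and Lena → score 3.
Amara has the best pairwise record.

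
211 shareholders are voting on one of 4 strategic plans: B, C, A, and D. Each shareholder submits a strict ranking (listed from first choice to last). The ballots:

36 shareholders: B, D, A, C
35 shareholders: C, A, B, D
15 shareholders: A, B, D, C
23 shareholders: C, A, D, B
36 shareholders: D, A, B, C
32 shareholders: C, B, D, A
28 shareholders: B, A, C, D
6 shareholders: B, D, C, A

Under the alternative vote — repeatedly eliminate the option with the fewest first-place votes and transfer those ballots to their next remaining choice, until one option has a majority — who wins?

B

Round 1: B 70, C 90, A 15, D 36. Eliminate A.
Round 2: B 85, C 90, D 36. Eliminate D.
Round 3: B 121, C 90. B has a majority.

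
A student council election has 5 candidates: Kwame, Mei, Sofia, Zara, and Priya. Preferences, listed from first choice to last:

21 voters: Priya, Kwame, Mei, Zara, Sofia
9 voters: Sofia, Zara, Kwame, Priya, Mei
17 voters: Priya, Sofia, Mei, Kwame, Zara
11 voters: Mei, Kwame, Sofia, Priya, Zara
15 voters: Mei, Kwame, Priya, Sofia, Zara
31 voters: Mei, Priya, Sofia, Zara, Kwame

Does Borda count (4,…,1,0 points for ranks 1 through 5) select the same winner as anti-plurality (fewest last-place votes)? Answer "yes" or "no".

Borda — scores: Kwame 176, Mei 304, Sofia 186, Zara 79, Priya 295. Winner: Mei.
Anti-plurality — last-place votes: Kwame 31, Mei 9, Sofia 21, Zara 43, Priya 0. Winner: Priya.
The two methods disagree.

no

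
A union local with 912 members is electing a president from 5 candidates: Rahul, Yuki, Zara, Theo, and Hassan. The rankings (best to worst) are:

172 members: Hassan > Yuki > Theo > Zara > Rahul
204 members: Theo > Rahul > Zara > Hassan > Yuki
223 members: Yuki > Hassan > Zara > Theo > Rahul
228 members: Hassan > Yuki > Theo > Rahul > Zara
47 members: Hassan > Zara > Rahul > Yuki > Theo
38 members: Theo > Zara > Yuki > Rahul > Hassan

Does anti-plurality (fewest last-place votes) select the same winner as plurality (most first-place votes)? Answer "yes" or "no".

Anti-plurality — last-place votes: Rahul 395, Yuki 204, Zara 228, Theo 47, Hassan 38. Winner: Hassan.
Plurality — first-place votes: Rahul 0, Yuki 223, Zara 0, Theo 242, Hassan 447. Winner: Hassan.
The two methods agree.

yes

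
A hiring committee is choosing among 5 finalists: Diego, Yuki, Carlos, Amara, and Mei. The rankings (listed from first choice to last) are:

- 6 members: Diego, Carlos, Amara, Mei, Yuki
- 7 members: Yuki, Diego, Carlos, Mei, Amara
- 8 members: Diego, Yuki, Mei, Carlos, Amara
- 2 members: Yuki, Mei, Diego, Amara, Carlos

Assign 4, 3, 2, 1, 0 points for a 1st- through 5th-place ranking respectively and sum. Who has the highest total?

Diego: 6·4 + 7·3 + 8·4 + 2·2 = 81
Yuki: 6·0 + 7·4 + 8·3 + 2·4 = 60
Carlos: 6·3 + 7·2 + 8·1 + 2·0 = 40
Amara: 6·2 + 7·0 + 8·0 + 2·1 = 14
Mei: 6·1 + 7·1 + 8·2 + 2·3 = 35
Diego has the highest Borda score (81).

Diego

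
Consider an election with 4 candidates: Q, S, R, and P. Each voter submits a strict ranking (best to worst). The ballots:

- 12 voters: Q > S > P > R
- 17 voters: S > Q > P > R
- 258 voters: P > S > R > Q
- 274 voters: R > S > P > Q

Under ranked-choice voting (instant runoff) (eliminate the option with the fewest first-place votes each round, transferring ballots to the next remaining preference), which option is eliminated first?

Q

Round 1: Q 12, S 17, R 274, P 258. Eliminate Q.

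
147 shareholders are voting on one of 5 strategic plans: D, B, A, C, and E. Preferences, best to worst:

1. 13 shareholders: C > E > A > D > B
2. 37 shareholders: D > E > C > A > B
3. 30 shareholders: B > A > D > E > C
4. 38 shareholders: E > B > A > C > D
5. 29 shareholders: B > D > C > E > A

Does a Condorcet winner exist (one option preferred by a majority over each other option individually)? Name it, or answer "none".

Checking pairwise contests:
B beats D 97–50.
E beats B 88–59.
B beats A 97–50.
D beats C 96–51.
D beats E 96–51.
Every option loses at least one head-to-head, so there is no Condorcet winner.

none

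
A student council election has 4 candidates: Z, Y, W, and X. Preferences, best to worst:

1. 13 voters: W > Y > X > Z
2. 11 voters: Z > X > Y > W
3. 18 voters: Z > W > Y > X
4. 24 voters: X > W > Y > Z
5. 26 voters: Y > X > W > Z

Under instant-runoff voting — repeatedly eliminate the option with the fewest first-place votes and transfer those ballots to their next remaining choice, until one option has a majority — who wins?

Y

Round 1: Z 29, Y 26, W 13, X 24. Eliminate W.
Round 2: Z 29, Y 39, X 24. Eliminate X.
Round 3: Z 29, Y 63. Y has a majority.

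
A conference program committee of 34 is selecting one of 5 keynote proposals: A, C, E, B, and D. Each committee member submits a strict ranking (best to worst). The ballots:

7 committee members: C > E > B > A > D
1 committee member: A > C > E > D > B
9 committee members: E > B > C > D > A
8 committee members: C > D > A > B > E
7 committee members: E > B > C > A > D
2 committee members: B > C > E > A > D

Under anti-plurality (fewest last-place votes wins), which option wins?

Last-place votes: A 9, C 0, E 8, B 1, D 16.
C is ranked last by the fewest voters, so C wins.

C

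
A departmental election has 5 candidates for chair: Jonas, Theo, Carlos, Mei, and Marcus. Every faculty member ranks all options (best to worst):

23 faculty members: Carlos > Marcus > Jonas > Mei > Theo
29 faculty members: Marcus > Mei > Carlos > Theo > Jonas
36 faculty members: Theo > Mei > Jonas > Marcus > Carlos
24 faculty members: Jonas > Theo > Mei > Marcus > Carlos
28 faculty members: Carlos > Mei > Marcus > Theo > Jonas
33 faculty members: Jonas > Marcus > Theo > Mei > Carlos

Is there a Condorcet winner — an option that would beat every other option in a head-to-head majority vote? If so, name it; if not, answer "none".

none

Checking pairwise contests:
Theo beats Jonas 93–80.
Marcus beats Theo 113–60.
Jonas beats Carlos 93–80.
Theo beats Mei 93–80.
Jonas beats Marcus 93–80.
Every option loses at least one head-to-head, so there is no Condorcet winner.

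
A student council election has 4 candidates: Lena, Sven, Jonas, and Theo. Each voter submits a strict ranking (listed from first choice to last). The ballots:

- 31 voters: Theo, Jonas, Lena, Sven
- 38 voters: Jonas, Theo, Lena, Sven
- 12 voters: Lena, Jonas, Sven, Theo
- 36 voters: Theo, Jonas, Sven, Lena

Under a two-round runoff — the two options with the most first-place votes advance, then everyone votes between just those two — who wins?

Round 1 first-place votes: Lena 12, Sven 0, Jonas 38, Theo 67.
Theo and Jonas advance.
Runoff: Theo is preferred to Jonas by 67 voters; Jonas by 50.
Theo wins the runoff.

Theo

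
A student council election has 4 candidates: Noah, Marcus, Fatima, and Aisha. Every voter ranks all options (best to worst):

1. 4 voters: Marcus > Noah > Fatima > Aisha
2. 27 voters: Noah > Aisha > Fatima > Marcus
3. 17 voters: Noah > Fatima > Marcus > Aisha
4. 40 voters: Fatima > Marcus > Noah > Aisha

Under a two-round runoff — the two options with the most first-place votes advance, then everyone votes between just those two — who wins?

Round 1 first-place votes: Noah 44, Marcus 4, Fatima 40, Aisha 0.
Noah and Fatima advance.
Runoff: Noah is preferred to Fatima by 48 voters; Fatima by 40.
Noah wins the runoff.

Noah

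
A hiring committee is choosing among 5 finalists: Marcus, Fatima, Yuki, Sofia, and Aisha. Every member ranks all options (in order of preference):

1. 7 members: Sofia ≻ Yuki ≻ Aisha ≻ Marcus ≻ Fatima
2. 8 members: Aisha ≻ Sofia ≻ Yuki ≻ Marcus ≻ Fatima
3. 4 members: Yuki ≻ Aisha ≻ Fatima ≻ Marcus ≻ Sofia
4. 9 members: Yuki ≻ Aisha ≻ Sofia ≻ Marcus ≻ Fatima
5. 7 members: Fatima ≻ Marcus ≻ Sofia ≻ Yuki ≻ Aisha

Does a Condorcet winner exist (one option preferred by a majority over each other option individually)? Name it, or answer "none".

none

Checking pairwise contests:
Yuki beats Marcus 28–7.
Marcus beats Fatima 24–11.
Sofia beats Yuki 22–13.
Aisha beats Sofia 21–14.
Yuki beats Aisha 27–8.
Every option loses at least one head-to-head, so there is no Condorcet winner.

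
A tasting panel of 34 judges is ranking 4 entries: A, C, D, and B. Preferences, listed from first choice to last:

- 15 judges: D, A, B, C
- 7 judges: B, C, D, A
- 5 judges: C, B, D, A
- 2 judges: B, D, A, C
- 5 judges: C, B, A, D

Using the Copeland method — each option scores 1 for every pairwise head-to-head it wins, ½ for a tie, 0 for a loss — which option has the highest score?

B

A: ties C; loses to D and B → score 0.5.
C: ties A and D; loses to B → score 1.
D: beats A; ties C; loses to B → score 1.5.
B: beats A, C, and D → score 3.
B has the best pairwise record.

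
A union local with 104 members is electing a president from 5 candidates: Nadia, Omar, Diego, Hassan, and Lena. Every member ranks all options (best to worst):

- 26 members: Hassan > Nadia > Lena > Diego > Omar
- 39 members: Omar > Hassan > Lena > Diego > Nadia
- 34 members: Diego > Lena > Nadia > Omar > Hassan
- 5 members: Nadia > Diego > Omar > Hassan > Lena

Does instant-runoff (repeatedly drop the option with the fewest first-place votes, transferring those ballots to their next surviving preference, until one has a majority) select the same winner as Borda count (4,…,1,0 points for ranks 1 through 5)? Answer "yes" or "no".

Instant-runoff — R1 Nadia 5, Omar 39, Diego 34, Hassan 26, Lena 0 (Lena out); R2 Nadia 5, Omar 39, Diego 34, Hassan 26 (Nadia out); R3 Omar 39, Diego 39, Hassan 26 (Hassan out); R4 Omar 39, Diego 65 (Diego winner). Winner: Diego.
Borda — scores: Nadia 166, Omar 200, Diego 216, Hassan 226, Lena 232. Winner: Lena.
The two methods disagree.

no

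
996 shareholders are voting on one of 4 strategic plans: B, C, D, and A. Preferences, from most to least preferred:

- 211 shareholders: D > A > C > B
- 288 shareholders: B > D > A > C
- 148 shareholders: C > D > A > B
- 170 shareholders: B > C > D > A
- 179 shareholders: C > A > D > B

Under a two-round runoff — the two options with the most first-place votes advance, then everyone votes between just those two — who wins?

C

Round 1 first-place votes: B 458, C 327, D 211, A 0.
B and C advance.
Runoff: B is preferred to C by 458 voters; C by 538.
C wins the runoff.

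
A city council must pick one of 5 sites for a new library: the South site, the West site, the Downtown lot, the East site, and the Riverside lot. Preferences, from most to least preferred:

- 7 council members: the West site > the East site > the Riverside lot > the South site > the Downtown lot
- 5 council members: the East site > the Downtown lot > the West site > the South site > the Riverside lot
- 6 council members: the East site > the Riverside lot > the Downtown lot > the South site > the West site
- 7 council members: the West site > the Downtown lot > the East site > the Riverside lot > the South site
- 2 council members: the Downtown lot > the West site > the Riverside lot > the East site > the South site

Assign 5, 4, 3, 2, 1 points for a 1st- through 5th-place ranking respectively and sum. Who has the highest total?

the South site: 7·2 + 5·2 + 6·2 + 7·1 + 2·1 = 45
the West site: 7·5 + 5·3 + 6·1 + 7·5 + 2·4 = 99
the Downtown lot: 7·1 + 5·4 + 6·3 + 7·4 + 2·5 = 83
the East site: 7·4 + 5·5 + 6·5 + 7·3 + 2·2 = 108
the Riverside lot: 7·3 + 5·1 + 6·4 + 7·2 + 2·3 = 70
the East site has the highest Borda score (108).

the East site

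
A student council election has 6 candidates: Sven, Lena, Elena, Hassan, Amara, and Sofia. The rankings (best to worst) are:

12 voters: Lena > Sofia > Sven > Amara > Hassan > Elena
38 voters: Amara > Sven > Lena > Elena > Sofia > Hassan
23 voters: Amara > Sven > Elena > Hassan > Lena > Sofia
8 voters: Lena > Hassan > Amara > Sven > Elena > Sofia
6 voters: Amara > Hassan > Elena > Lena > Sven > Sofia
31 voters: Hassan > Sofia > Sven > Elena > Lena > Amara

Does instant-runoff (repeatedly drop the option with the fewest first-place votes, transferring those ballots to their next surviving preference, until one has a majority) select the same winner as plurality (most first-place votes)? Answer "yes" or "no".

Instant-runoff — R1 Sven 0, Lena 20, Elena 0, Hassan 31, Amara 67, Sofia 0 (Amara winner). Winner: Amara.
Plurality — first-place votes: Sven 0, Lena 20, Elena 0, Hassan 31, Amara 67, Sofia 0. Winner: Amara.
The two methods agree.

yes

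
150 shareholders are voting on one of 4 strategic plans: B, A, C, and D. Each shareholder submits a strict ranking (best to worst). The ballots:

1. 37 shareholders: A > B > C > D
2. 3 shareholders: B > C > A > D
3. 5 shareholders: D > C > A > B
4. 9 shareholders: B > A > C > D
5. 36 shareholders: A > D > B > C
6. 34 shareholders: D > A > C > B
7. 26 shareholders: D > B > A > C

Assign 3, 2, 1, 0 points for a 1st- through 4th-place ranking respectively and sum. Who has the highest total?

B: 37·2 + 3·3 + 5·0 + 9·3 + 36·1 + 34·0 + 26·2 = 198
A: 37·3 + 3·1 + 5·1 + 9·2 + 36·3 + 34·2 + 26·1 = 339
C: 37·1 + 3·2 + 5·2 + 9·1 + 36·0 + 34·1 + 26·0 = 96
D: 37·0 + 3·0 + 5·3 + 9·0 + 36·2 + 34·3 + 26·3 = 267
A has the highest Borda score (339).

A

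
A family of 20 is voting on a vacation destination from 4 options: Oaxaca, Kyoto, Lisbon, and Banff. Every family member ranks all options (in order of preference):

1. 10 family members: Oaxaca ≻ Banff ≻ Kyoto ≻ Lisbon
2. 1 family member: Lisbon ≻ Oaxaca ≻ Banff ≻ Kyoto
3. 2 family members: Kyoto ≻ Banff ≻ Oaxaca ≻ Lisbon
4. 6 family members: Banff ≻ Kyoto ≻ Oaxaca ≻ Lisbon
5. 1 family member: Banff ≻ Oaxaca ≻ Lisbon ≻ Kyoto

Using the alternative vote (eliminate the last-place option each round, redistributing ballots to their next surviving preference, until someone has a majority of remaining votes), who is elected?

Oaxaca

Round 1: Oaxaca 10, Kyoto 2, Lisbon 1, Banff 7. Eliminate Lisbon.
Round 2: Oaxaca 11, Kyoto 2, Banff 7. Oaxaca has a majority.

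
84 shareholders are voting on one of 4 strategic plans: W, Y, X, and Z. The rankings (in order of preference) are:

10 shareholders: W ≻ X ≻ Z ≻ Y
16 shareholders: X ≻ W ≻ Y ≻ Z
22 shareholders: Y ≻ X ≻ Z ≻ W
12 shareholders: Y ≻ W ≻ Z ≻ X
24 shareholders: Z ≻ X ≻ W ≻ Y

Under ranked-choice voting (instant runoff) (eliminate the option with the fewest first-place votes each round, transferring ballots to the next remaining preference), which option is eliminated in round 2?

Round 1: W 10, Y 34, X 16, Z 24. Eliminate W.
Round 2: Y 34, X 26, Z 24. Eliminate Z.

Z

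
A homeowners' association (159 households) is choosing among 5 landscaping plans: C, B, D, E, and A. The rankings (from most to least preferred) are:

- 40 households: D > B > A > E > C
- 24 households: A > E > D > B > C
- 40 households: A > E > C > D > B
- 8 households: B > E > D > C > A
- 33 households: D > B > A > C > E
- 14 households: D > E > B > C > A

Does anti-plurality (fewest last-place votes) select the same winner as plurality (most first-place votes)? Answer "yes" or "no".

Anti-plurality — last-place votes: C 64, B 40, D 0, E 33, A 22. Winner: D.
Plurality — first-place votes: C 0, B 8, D 87, E 0, A 64. Winner: D.
The two methods agree.

yes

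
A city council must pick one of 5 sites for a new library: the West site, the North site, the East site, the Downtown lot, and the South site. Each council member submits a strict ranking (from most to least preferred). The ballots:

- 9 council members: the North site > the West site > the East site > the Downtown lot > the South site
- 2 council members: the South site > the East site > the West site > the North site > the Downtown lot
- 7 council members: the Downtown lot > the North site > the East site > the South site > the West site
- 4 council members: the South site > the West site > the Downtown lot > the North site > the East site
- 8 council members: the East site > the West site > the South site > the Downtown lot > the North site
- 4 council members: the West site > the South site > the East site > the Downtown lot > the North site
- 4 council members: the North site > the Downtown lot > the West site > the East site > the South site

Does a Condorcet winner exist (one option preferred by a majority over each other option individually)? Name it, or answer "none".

Checking pairwise contests:
the North site beats the West site 20–18.
the Downtown lot beats the North site 23–15.
the West site beats the East site 21–17.
the West site beats the Downtown lot 27–11.
the West site beats the South site 25–13.
Every option loses at least one head-to-head, so there is no Condorcet winner.

none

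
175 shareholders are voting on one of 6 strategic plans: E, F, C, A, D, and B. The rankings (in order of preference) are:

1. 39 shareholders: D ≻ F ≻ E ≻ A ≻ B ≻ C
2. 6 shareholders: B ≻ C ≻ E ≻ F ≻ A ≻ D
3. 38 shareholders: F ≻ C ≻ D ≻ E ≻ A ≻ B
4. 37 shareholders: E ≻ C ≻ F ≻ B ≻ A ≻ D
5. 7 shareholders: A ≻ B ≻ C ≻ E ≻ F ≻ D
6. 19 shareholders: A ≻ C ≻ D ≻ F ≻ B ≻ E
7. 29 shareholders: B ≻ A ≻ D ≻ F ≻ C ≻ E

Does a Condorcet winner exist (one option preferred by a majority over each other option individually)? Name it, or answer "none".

F

F vs E: 125–50 for F.
F vs C: 106–69 for F.
F vs A: 120–55 for F.
F vs D: 88–87 for F.
F vs B: 133–42 for F.
F beats every other option head-to-head.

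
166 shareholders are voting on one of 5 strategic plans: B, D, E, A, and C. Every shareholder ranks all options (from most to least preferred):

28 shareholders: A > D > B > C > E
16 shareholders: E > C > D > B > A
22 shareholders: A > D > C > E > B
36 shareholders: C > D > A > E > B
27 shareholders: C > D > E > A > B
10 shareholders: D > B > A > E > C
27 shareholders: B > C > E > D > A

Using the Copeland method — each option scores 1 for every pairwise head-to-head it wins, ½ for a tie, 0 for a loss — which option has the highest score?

C

B: loses to D, E, A, and C → score 0.
D: beats B, E, and A; loses to C → score 3.
E: beats B; loses to D, A, and C → score 1.
A: beats B and E; loses to D and C → score 2.
C: beats B, D, E, and A → score 4.
C has the best pairwise record.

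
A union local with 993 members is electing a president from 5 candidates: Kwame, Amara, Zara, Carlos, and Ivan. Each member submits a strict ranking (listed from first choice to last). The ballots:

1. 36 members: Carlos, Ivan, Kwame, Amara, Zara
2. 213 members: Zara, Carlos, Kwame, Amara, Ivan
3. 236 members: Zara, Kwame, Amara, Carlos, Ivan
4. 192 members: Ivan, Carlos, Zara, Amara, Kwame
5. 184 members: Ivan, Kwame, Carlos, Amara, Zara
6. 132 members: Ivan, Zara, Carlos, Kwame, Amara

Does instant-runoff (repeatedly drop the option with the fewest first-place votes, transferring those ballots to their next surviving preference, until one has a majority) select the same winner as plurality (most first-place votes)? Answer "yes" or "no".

yes

Instant-runoff — R1 Kwame 0, Amara 0, Zara 449, Carlos 36, Ivan 508 (Ivan winner). Winner: Ivan.
Plurality — first-place votes: Kwame 0, Amara 0, Zara 449, Carlos 36, Ivan 508. Winner: Ivan.
The two methods agree.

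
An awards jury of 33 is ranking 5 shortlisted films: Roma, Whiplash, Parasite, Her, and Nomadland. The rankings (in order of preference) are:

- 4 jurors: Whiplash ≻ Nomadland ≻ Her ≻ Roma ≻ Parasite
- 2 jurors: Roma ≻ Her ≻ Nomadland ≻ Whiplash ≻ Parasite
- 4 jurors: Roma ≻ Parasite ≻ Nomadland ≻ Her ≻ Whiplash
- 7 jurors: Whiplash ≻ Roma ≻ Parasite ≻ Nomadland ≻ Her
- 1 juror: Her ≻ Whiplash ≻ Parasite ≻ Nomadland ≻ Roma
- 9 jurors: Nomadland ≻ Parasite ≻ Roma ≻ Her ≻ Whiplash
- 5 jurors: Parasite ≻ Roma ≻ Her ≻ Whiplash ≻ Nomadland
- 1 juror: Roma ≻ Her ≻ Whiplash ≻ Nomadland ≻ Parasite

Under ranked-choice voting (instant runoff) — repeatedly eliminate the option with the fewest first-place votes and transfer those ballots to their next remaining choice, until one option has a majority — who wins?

Round 1: Roma 7, Whiplash 11, Parasite 5, Her 1, Nomadland 9. Eliminate Her.
Round 2: Roma 7, Whiplash 12, Parasite 5, Nomadland 9. Eliminate Parasite.
Round 3: Roma 12, Whiplash 12, Nomadland 9. Eliminate Nomadland.
Round 4: Roma 21, Whiplash 12. Roma has a majority.

Roma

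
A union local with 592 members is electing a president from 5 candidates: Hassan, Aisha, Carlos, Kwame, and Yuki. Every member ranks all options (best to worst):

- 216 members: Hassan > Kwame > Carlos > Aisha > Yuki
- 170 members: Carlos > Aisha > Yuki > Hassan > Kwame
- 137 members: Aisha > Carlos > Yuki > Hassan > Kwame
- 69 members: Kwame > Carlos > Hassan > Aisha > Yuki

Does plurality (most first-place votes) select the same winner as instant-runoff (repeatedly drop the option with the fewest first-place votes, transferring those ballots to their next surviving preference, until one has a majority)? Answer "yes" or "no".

Plurality — first-place votes: Hassan 216, Aisha 137, Carlos 170, Kwame 69, Yuki 0. Winner: Hassan.
Instant-runoff — R1 Hassan 216, Aisha 137, Carlos 170, Kwame 69, Yuki 0 (Yuki out); R2 Hassan 216, Aisha 137, Carlos 170, Kwame 69 (Kwame out); R3 Hassan 216, Aisha 137, Carlos 239 (Aisha out); R4 Hassan 216, Carlos 376 (Carlos winner). Winner: Carlos.
The two methods disagree.

no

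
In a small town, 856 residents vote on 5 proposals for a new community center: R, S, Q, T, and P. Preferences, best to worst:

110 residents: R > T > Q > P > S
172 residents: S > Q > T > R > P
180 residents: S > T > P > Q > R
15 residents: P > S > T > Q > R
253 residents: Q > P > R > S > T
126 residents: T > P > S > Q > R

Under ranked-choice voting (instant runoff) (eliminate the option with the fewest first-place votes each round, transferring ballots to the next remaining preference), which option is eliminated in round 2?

R

Round 1: R 110, S 352, Q 253, T 126, P 15. Eliminate P.
Round 2: R 110, S 367, Q 253, T 126. Eliminate R.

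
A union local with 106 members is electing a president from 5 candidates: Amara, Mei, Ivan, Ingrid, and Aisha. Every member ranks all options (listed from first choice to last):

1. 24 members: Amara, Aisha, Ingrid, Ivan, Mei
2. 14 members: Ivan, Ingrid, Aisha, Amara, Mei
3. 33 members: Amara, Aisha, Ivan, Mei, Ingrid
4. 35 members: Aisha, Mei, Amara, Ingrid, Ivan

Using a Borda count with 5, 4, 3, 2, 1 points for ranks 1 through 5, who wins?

Amara: 24·5 + 14·2 + 33·5 + 35·3 = 418
Mei: 24·1 + 14·1 + 33·2 + 35·4 = 244
Ivan: 24·2 + 14·5 + 33·3 + 35·1 = 252
Ingrid: 24·3 + 14·4 + 33·1 + 35·2 = 231
Aisha: 24·4 + 14·3 + 33·4 + 35·5 = 445
Aisha has the highest Borda score (445).

Aisha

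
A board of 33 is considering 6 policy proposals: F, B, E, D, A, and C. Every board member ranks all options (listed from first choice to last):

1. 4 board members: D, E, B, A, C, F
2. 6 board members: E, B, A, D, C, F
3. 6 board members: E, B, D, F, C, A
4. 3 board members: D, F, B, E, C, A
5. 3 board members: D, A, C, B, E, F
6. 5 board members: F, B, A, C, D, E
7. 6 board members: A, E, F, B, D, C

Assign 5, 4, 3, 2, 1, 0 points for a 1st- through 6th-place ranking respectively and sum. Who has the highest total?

F: 4·0 + 6·0 + 6·2 + 3·4 + 3·0 + 5·5 + 6·3 = 67
B: 4·3 + 6·4 + 6·4 + 3·3 + 3·2 + 5·4 + 6·2 = 107
E: 4·4 + 6·5 + 6·5 + 3·2 + 3·1 + 5·0 + 6·4 = 109
D: 4·5 + 6·2 + 6·3 + 3·5 + 3·5 + 5·1 + 6·1 = 91
A: 4·2 + 6·3 + 6·0 + 3·0 + 3·4 + 5·3 + 6·5 = 83
C: 4·1 + 6·1 + 6·1 + 3·1 + 3·3 + 5·2 + 6·0 = 38
E has the highest Borda score (109).

E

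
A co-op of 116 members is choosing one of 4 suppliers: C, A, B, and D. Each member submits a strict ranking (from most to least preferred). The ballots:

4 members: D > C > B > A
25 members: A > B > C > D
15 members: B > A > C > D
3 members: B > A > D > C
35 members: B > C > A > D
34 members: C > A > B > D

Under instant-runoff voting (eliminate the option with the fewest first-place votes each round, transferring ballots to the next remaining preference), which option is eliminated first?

D

Round 1: C 34, A 25, B 53, D 4. Eliminate D.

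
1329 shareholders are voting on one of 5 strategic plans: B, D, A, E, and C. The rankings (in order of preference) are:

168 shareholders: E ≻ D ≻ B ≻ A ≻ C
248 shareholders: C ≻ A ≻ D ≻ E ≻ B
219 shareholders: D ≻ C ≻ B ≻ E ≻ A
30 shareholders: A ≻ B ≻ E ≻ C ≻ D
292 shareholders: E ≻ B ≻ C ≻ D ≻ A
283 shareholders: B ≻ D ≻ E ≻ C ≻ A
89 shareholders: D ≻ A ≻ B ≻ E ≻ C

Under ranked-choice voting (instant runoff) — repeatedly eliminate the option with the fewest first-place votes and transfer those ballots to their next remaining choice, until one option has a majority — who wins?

Round 1: B 283, D 308, A 30, E 460, C 248. Eliminate A.
Round 2: B 313, D 308, E 460, C 248. Eliminate C.
Round 3: B 313, D 556, E 460. Eliminate B.
Round 4: D 839, E 490. D has a majority.

D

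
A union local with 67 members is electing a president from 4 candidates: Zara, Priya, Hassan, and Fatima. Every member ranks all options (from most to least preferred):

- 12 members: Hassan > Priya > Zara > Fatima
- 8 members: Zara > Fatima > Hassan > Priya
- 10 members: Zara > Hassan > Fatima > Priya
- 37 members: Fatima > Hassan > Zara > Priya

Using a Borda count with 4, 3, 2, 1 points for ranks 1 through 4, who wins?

Hassan

Zara: 12·2 + 8·4 + 10·4 + 37·2 = 170
Priya: 12·3 + 8·1 + 10·1 + 37·1 = 91
Hassan: 12·4 + 8·2 + 10·3 + 37·3 = 205
Fatima: 12·1 + 8·3 + 10·2 + 37·4 = 204
Hassan has the highest Borda score (205).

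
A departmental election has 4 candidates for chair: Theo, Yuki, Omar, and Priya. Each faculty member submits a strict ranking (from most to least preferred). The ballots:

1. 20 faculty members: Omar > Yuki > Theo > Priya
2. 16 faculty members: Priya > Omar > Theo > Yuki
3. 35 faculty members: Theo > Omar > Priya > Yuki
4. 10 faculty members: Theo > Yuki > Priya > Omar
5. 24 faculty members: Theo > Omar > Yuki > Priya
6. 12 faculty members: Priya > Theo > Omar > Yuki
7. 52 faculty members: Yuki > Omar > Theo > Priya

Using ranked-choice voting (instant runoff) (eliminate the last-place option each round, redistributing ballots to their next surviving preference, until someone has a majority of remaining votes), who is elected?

Round 1: Theo 69, Yuki 52, Omar 20, Priya 28. Eliminate Omar.
Round 2: Theo 69, Yuki 72, Priya 28. Eliminate Priya.
Round 3: Theo 97, Yuki 72. Theo has a majority.

Theo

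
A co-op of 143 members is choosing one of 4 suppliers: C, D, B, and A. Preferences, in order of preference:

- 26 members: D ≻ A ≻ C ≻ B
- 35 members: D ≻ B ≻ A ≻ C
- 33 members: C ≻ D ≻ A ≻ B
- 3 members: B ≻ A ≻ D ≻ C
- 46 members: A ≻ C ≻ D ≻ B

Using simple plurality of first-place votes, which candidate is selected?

First-place votes: C 33, D 61, B 3, A 46.
D has the most first-place votes.

D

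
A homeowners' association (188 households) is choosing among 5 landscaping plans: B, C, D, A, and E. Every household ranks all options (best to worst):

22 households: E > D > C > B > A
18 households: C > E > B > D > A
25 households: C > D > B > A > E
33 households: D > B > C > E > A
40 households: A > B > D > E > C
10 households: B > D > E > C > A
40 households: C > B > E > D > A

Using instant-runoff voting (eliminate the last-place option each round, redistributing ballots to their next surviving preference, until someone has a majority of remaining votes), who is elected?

D

Round 1: B 10, C 83, D 33, A 40, E 22. Eliminate B.
Round 2: C 83, D 43, A 40, E 22. Eliminate E.
Round 3: C 83, D 65, A 40. Eliminate A.
Round 4: C 83, D 105. D has a majority.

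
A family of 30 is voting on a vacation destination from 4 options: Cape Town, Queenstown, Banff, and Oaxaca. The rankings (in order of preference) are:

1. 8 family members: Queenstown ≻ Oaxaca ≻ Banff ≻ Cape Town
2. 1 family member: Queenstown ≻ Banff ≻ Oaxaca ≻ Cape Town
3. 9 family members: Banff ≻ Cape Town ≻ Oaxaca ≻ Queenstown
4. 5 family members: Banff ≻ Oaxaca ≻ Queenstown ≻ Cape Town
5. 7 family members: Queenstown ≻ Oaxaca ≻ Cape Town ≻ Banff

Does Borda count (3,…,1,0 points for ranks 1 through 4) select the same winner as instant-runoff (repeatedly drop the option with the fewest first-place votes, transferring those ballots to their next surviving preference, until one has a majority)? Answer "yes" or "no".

Borda — scores: Cape Town 25, Queenstown 53, Banff 52, Oaxaca 50. Winner: Queenstown.
Instant-runoff — R1 Cape Town 0, Queenstown 16, Banff 14, Oaxaca 0 (Queenstown winner). Winner: Queenstown.
The two methods agree.

yes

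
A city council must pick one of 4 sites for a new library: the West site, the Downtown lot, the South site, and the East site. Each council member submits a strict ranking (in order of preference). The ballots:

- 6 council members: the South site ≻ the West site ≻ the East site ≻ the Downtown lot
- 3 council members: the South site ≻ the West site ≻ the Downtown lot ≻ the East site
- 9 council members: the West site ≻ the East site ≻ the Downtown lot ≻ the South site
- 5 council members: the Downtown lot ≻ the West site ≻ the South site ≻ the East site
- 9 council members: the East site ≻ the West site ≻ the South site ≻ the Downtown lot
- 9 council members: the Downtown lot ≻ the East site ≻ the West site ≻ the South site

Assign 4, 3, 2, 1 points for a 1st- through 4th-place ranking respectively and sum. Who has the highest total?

the West site

the West site: 6·3 + 3·3 + 9·4 + 5·3 + 9·3 + 9·2 = 123
the Downtown lot: 6·1 + 3·2 + 9·2 + 5·4 + 9·1 + 9·4 = 95
the South site: 6·4 + 3·4 + 9·1 + 5·2 + 9·2 + 9·1 = 82
the East site: 6·2 + 3·1 + 9·3 + 5·1 + 9·4 + 9·3 = 110
the West site has the highest Borda score (123).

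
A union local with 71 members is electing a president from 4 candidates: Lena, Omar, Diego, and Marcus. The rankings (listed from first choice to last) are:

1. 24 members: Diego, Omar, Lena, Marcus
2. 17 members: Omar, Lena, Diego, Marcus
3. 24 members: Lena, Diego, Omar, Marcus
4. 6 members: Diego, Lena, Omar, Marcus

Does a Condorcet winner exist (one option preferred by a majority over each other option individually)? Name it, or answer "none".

none

Checking pairwise contests:
Omar beats Lena 41–30.
Diego beats Omar 54–17.
Lena beats Diego 41–30.
Lena beats Marcus 71–0.
Every option loses at least one head-to-head, so there is no Condorcet winner.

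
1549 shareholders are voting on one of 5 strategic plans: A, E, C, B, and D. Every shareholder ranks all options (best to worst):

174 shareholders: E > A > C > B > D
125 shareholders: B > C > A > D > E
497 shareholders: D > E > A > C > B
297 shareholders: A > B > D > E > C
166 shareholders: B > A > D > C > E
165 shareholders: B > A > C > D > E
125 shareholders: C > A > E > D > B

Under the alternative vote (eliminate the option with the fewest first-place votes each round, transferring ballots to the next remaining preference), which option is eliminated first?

C

Round 1: A 297, E 174, C 125, B 456, D 497. Eliminate C.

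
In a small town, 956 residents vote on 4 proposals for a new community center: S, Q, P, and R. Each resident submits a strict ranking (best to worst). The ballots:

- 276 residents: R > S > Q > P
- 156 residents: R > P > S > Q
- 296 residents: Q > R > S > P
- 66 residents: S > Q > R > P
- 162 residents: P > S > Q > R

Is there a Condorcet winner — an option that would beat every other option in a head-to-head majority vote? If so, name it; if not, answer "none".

none

Checking pairwise contests:
R beats S 728–228.
S beats Q 660–296.
S beats P 638–318.
Q beats R 524–432.
Every option loses at least one head-to-head, so there is no Condorcet winner.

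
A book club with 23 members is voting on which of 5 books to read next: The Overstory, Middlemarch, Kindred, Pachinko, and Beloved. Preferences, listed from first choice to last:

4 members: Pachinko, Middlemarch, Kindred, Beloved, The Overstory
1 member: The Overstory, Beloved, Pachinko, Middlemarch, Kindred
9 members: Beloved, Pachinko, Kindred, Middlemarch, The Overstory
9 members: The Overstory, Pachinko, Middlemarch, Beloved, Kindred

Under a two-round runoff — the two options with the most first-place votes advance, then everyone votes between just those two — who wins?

Round 1 first-place votes: The Overstory 10, Middlemarch 0, Kindred 0, Pachinko 4, Beloved 9.
The Overstory and Beloved advance.
Runoff: The Overstory is preferred to Beloved by 10 voters; Beloved by 13.
Beloved wins the runoff.

Beloved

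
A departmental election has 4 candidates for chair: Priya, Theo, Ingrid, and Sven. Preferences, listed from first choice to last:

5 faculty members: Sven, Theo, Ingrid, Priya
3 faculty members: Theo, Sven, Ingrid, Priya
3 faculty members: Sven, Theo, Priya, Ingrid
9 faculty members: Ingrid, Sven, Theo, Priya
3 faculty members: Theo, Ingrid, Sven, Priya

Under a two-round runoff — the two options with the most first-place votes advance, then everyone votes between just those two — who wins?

Round 1 first-place votes: Priya 0, Theo 6, Ingrid 9, Sven 8.
Ingrid and Sven advance.
Runoff: Ingrid is preferred to Sven by 12 voters; Sven by 11.
Ingrid wins the runoff.

Ingrid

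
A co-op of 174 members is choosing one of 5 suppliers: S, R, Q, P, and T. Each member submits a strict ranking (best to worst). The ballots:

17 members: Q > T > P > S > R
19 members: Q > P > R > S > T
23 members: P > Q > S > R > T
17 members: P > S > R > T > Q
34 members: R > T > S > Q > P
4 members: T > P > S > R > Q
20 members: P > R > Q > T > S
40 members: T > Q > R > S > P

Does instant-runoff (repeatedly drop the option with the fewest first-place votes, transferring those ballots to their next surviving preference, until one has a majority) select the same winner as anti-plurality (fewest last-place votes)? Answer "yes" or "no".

no

Instant-runoff — R1 S 0, R 34, Q 36, P 60, T 44 (S out); R2 R 34, Q 36, P 60, T 44 (R out); R3 Q 36, P 60, T 78 (Q out); R4 P 79, T 95 (T winner). Winner: T.
Anti-plurality — last-place votes: S 20, R 17, Q 21, P 74, T 42. Winner: R.
The two methods disagree.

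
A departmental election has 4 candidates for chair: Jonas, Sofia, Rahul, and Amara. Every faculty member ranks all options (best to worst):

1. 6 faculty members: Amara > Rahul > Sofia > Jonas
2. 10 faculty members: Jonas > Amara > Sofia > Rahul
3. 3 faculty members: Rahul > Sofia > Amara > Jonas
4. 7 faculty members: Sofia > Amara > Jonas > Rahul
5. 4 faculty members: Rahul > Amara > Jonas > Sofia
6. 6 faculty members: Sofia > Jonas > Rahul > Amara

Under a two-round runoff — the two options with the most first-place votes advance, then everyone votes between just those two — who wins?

Sofia

Round 1 first-place votes: Jonas 10, Sofia 13, Rahul 7, Amara 6.
Sofia and Jonas advance.
Runoff: Sofia is preferred to Jonas by 22 voters; Jonas by 14.
Sofia wins the runoff.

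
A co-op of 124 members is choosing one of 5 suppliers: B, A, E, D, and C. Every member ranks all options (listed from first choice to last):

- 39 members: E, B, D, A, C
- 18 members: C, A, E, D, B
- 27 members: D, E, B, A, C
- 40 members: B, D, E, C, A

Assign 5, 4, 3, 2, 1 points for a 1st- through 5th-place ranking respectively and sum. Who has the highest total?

E

B: 39·4 + 18·1 + 27·3 + 40·5 = 455
A: 39·2 + 18·4 + 27·2 + 40·1 = 244
E: 39·5 + 18·3 + 27·4 + 40·3 = 477
D: 39·3 + 18·2 + 27·5 + 40·4 = 448
C: 39·1 + 18·5 + 27·1 + 40·2 = 236
E has the highest Borda score (477).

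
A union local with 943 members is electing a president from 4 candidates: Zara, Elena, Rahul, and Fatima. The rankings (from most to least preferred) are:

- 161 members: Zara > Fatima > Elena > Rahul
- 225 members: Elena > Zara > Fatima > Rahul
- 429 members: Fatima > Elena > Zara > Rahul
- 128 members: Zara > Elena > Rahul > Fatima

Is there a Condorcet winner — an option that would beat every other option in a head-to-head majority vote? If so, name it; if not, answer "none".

none

Checking pairwise contests:
Elena beats Zara 654–289.
Fatima beats Elena 590–353.
Zara beats Rahul 943–0.
Zara beats Fatima 514–429.
Every option loses at least one head-to-head, so there is no Condorcet winner.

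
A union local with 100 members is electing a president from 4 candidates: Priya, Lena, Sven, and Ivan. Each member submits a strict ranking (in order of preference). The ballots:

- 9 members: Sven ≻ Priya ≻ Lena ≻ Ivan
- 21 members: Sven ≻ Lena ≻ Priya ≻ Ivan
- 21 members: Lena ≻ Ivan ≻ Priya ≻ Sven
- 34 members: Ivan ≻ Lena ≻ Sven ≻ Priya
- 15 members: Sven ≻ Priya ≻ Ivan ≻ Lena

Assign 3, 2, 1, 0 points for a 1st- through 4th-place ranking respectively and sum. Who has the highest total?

Priya: 9·2 + 21·1 + 21·1 + 34·0 + 15·2 = 90
Lena: 9·1 + 21·2 + 21·3 + 34·2 + 15·0 = 182
Sven: 9·3 + 21·3 + 21·0 + 34·1 + 15·3 = 169
Ivan: 9·0 + 21·0 + 21·2 + 34·3 + 15·1 = 159
Lena has the highest Borda score (182).

Lena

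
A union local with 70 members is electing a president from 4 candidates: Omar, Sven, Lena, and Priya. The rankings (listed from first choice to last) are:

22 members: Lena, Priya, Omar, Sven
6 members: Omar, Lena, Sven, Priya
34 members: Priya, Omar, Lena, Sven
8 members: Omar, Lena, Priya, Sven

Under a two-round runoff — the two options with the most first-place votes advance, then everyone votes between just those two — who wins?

Round 1 first-place votes: Omar 14, Sven 0, Lena 22, Priya 34.
Priya and Lena advance.
Runoff: Priya is preferred to Lena by 34 voters; Lena by 36.
Lena wins the runoff.

Lena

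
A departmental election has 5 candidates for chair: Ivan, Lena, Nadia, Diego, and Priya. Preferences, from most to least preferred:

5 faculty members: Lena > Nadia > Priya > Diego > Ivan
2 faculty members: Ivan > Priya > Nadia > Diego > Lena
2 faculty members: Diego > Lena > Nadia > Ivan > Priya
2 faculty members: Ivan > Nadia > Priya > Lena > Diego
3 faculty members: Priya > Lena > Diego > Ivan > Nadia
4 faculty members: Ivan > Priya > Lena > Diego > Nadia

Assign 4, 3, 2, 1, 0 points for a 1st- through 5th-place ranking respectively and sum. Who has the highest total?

Lena

Ivan: 5·0 + 2·4 + 2·1 + 2·4 + 3·1 + 4·4 = 37
Lena: 5·4 + 2·0 + 2·3 + 2·1 + 3·3 + 4·2 = 45
Nadia: 5·3 + 2·2 + 2·2 + 2·3 + 3·0 + 4·0 = 29
Diego: 5·1 + 2·1 + 2·4 + 2·0 + 3·2 + 4·1 = 25
Priya: 5·2 + 2·3 + 2·0 + 2·2 + 3·4 + 4·3 = 44
Lena has the highest Borda score (45).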